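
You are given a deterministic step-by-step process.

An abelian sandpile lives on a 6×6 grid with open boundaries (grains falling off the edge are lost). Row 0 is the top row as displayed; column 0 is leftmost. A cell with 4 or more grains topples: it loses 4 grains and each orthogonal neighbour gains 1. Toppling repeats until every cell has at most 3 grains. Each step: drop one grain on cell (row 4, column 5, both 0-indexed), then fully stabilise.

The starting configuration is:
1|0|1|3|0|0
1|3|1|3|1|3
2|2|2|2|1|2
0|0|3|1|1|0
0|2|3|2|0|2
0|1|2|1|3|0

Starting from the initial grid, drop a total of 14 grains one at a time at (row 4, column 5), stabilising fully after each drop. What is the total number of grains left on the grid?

t=0: 1|0|1|3|0|0
1|3|1|3|1|3
2|2|2|2|1|2
0|0|3|1|1|0
0|2|3|2|0|2
0|1|2|1|3|0
t=1: 1|0|1|3|0|0
1|3|1|3|1|3
2|2|2|2|1|2
0|0|3|1|1|0
0|2|3|2|0|3
0|1|2|1|3|0
t=2: 1|0|1|3|0|0
1|3|1|3|1|3
2|2|2|2|1|2
0|0|3|1|1|1
0|2|3|2|1|0
0|1|2|1|3|1
t=3: 1|0|1|3|0|0
1|3|1|3|1|3
2|2|2|2|1|2
0|0|3|1|1|1
0|2|3|2|1|1
0|1|2|1|3|1
t=4: 1|0|1|3|0|0
1|3|1|3|1|3
2|2|2|2|1|2
0|0|3|1|1|1
0|2|3|2|1|2
0|1|2|1|3|1
t=5: 1|0|1|3|0|0
1|3|1|3|1|3
2|2|2|2|1|2
0|0|3|1|1|1
0|2|3|2|1|3
0|1|2|1|3|1
t=6: 1|0|1|3|0|0
1|3|1|3|1|3
2|2|2|2|1|2
0|0|3|1|1|2
0|2|3|2|2|0
0|1|2|1|3|2
t=7: 1|0|1|3|0|0
1|3|1|3|1|3
2|2|2|2|1|2
0|0|3|1|1|2
0|2|3|2|2|1
0|1|2|1|3|2
t=8: 1|0|1|3|0|0
1|3|1|3|1|3
2|2|2|2|1|2
0|0|3|1|1|2
0|2|3|2|2|2
0|1|2|1|3|2
t=9: 1|0|1|3|0|0
1|3|1|3|1|3
2|2|2|2|1|2
0|0|3|1|1|2
0|2|3|2|2|3
0|1|2|1|3|2
t=10: 1|0|1|3|0|0
1|3|1|3|1|3
2|2|2|2|1|2
0|0|3|1|1|3
0|2|3|2|3|0
0|1|2|1|3|3
t=11: 1|0|1|3|0|0
1|3|1|3|1|3
2|2|2|2|1|2
0|0|3|1|1|3
0|2|3|2|3|1
0|1|2|1|3|3
t=12: 1|0|1|3|0|0
1|3|1|3|1|3
2|2|2|2|1|2
0|0|3|1|1|3
0|2|3|2|3|2
0|1|2|1|3|3
t=13: 1|0|1|3|0|0
1|3|1|3|1|3
2|2|2|2|1|2
0|0|3|1|1|3
0|2|3|2|3|3
0|1|2|1|3|3
t=14: 1|0|1|3|0|0
1|3|1|3|1|3
2|2|2|2|1|3
0|0|3|1|3|0
0|2|3|3|1|3
0|1|2|2|1|1

55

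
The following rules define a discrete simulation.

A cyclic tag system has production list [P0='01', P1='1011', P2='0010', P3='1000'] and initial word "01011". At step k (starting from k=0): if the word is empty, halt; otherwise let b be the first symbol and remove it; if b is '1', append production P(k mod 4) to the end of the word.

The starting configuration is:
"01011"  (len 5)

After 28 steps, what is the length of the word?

31

step 0: "01011"  (len 5)
step 1: "1011"  (len 4)
step 2: "0111011"  (len 7)
step 3: "111011"  (len 6)
step 4: "110111000"  (len 9)
step 5: "1011100001"  (len 10)
step 6: "0111000011011"  (len 13)
step 7: "111000011011"  (len 12)
step 8: "110000110111000"  (len 15)
step 9: "1000011011100001"  (len 16)
step 10: "0000110111000011011"  (len 19)
step 11: "000110111000011011"  (len 18)
step 12: "00110111000011011"  (len 17)
step 13: "0110111000011011"  (len 16)
step 14: "110111000011011"  (len 15)
step 15: "101110000110110010"  (len 18)
step 16: "011100001101100101000"  (len 21)
step 17: "11100001101100101000"  (len 20)
step 18: "11000011011001010001011"  (len 23)
step 19: "10000110110010100010110010"  (len 26)
step 20: "00001101100101000101100101000"  (len 29)
step 21: "0001101100101000101100101000"  (len 28)
step 22: "001101100101000101100101000"  (len 27)
step 23: "01101100101000101100101000"  (len 26)
step 24: "1101100101000101100101000"  (len 25)
step 25: "10110010100010110010100001"  (len 26)
step 26: "01100101000101100101000011011"  (len 29)
step 27: "1100101000101100101000011011"  (len 28)
step 28: "1001010001011001010000110111000"  (len 31)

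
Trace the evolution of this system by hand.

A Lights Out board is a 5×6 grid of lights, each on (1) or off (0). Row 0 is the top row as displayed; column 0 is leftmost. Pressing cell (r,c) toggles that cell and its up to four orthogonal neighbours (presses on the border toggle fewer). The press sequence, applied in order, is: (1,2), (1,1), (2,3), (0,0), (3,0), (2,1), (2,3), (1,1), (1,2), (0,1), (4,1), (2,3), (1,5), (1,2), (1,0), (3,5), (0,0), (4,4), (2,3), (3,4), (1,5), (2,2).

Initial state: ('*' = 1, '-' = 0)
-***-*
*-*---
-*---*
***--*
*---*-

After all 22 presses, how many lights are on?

t=0: -***-*
*-*---
-*---*
***--*
*---*-
t=1: -*-*-*
**-*--
-**--*
***--*
*---*-
t=2: ---*-*
--**--
--*--*
***--*
*---*-
t=3: ---*-*
--*---
---***
****-*
*---*-
t=4: **-*-*
*-*---
---***
****-*
*---*-
t=5: **-*-*
*-*---
*--***
--**-*
----*-
t=6: **-*-*
***---
-*****
-***-*
----*-
t=7: **-*-*
****--
-*---*
-**--*
----*-
t=8: *--*-*
---*--
-----*
-**--*
----*-
t=9: *-**-*
-**---
--*--*
-**--*
----*-
t=10: -*-*-*
--*---
--*--*
-**--*
----*-
t=11: -*-*-*
--*---
--*--*
--*--*
***-*-
t=12: -*-*-*
--**--
---***
--**-*
***-*-
t=13: -*-*--
--****
---**-
--**-*
***-*-
t=14: -***--
-*--**
--***-
--**-*
***-*-
t=15: ****--
*---**
*-***-
--**-*
***-*-
t=16: ****--
*---**
*-****
--***-
***-**
t=17: --**--
----**
*-****
--***-
***-**
t=18: --**--
----**
*-****
--**--
****--
t=19: --**--
---***
*----*
--*---
****--
t=20: --**--
---***
*---**
--****
*****-
t=21: --**-*
---*--
*---*-
--****
*****-
t=22: --**-*
--**--
*****-
---***
*****-

18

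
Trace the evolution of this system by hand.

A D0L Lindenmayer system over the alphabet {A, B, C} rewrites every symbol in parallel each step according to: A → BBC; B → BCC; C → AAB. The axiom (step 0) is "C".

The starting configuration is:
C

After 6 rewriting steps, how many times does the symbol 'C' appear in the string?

254

step 0: C
step 1: AAB
step 2: BBCBBCBCC
step 3: BCCBCCAABBCCBCCAABBCCAABAAB
step 4: BCCAABAABBCCAABAABBBCBBCBCCBCCAABAABBCCAABAABBBCBBCBCCBCCAABAABBBCBBCBCCBBCBBCBCC
step 5: BCCAABAABBBCBBCBCCBBCBBCBCCBCCAABAABBBCBBCBCCBBCBBCBCCBCCB…CBCCBCCBCCAABBCCBCCAABBCCAABAABBCCBCCAABBCCBCCAABBCCAABAAB  (len 243)
step 6: BCCAABAABBBCBBCBCCBBCBBCBCCBCCBCCAABBCCBCCAABBCCAABAABBCCB…CBCCBCCAABAABBCCAABAABBBCBBCBCCBCCAABAABBBCBBCBCCBBCBBCBCC  (len 729)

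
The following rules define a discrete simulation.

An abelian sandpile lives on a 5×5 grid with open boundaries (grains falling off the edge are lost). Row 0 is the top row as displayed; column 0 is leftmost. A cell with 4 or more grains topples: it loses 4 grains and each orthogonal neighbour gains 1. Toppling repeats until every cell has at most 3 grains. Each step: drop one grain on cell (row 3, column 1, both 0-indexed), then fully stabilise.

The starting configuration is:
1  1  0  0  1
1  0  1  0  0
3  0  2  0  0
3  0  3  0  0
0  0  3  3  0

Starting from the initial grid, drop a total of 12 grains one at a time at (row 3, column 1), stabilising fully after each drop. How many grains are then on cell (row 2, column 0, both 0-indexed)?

2

gen 0: 1  1  0  0  1
1  0  1  0  0
3  0  2  0  0
3  0  3  0  0
0  0  3  3  0
gen 1: 1  1  0  0  1
1  0  1  0  0
3  0  2  0  0
3  1  3  0  0
0  0  3  3  0
gen 2: 1  1  0  0  1
1  0  1  0  0
3  0  2  0  0
3  2  3  0  0
0  0  3  3  0
gen 3: 1  1  0  0  1
1  0  1  0  0
3  0  2  0  0
3  3  3  0  0
0  0  3  3  0
gen 4: 1  1  0  0  1
2  0  1  0  0
0  2  3  0  0
1  2  1  2  0
1  2  1  0  1
gen 5: 1  1  0  0  1
2  0  1  0  0
0  2  3  0  0
1  3  1  2  0
1  2  1  0  1
gen 6: 1  1  0  0  1
2  0  1  0  0
0  3  3  0  0
2  0  2  2  0
1  3  1  0  1
gen 7: 1  1  0  0  1
2  0  1  0  0
0  3  3  0  0
2  1  2  2  0
1  3  1  0  1
gen 8: 1  1  0  0  1
2  0  1  0  0
0  3  3  0  0
2  2  2  2  0
1  3  1  0  1
gen 9: 1  1  0  0  1
2  0  1  0  0
0  3  3  0  0
2  3  2  2  0
1  3  1  0  1
gen 10: 1  1  0  0  1
2  1  2  0  0
1  1  1  1  0
3  3  0  3  0
2  0  3  0  1
gen 11: 1  1  0  0  1
2  1  2  0  0
2  2  1  1  0
0  1  1  3  0
3  1  3  0  1
gen 12: 1  1  0  0  1
2  1  2  0  0
2  2  1  1  0
0  2  1  3  0
3  1  3  0  1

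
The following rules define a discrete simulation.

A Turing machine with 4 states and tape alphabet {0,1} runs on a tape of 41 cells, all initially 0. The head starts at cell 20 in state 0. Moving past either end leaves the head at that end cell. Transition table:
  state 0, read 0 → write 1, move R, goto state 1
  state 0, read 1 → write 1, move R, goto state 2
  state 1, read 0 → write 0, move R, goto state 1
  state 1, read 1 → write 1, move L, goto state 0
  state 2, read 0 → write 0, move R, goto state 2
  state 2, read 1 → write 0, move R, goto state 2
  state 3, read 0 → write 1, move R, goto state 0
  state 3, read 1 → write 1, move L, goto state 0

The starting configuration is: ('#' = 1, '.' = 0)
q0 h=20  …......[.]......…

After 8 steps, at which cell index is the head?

[0] q0 h=20  …......[.]......…
[1] q1 h=21  ….....#[.]......…
[2] q1 h=22  …....#.[.]......…
[3] q1 h=23  …...#..[.]......…
[4] q1 h=24  …..#...[.]......…
[5] q1 h=25  ….#....[.]......…
[6] q1 h=26  …#.....[.]......…
[7] q1 h=27  …......[.]......…
[8] q1 h=28  …......[.]......…

28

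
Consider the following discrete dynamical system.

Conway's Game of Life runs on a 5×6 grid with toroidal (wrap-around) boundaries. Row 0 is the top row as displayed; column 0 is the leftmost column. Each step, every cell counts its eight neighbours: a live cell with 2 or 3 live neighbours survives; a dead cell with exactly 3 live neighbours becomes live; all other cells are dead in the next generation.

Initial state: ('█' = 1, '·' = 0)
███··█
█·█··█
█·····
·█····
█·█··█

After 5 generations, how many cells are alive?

4

t=0: ███··█
█·█··█
█·····
·█····
█·█··█
t=1: ··███·
··█···
█····█
·█···█
··█··█
t=2: ·██·█·
·██·██
██···█
·█··██
███··█
t=3: ····█·
····█·
···█··
····█·
······
t=4: ······
···██·
···██·
······
······
t=5: ······
···██·
···██·
······
······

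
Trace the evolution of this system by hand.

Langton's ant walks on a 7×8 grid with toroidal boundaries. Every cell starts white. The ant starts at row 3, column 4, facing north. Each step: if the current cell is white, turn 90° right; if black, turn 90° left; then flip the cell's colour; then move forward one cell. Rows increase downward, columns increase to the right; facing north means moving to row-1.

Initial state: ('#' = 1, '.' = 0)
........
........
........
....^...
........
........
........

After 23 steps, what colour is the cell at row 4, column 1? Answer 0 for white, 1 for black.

1

k=0  ........
........
........
....^...
........
........
........
k=1  ........
........
........
....#>..
........
........
........
k=2  ........
........
........
....##..
.....v..
........
........
k=3  ........
........
........
....##..
....<#..
........
........
k=4  ........
........
........
....^#..
....##..
........
........
k=5  ........
........
........
...<.#..
....##..
........
........
k=6  ........
........
...^....
...#.#..
....##..
........
........
k=7  ........
........
...#>...
...#.#..
....##..
........
........
k=8  ........
........
...##...
...#v#..
....##..
........
........
k=9  ........
........
...##...
...<##..
....##..
........
........
k=10  ........
........
...##...
....##..
...v##..
........
........
k=11  ........
........
...##...
....##..
..<###..
........
........
k=12  ........
........
...##...
..^.##..
..####..
........
........
k=13  ........
........
...##...
..#>##..
..####..
........
........
k=14  ........
........
...##...
..####..
..#v##..
........
........
k=15  ........
........
...##...
..####..
..#.>#..
........
........
k=16  ........
........
...##...
..##^#..
..#..#..
........
........
k=17  ........
........
...##...
..#<.#..
..#..#..
........
........
k=18  ........
........
...##...
..#..#..
..#v.#..
........
........
k=19  ........
........
...##...
..#..#..
..<#.#..
........
........
k=20  ........
........
...##...
..#..#..
...#.#..
..v.....
........
k=21  ........
........
...##...
..#..#..
...#.#..
.<#.....
........
k=22  ........
........
...##...
..#..#..
.^.#.#..
.##.....
........
k=23  ........
........
...##...
..#..#..
.#>#.#..
.##.....
........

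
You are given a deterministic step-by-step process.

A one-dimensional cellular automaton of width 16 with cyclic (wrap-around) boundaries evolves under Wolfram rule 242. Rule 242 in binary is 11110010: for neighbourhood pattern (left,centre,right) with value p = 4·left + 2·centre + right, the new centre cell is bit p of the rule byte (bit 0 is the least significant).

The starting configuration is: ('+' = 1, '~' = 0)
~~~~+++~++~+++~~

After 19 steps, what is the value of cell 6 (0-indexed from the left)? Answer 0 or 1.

0) ~~~~+++~++~+++~~
1) ~~~+~+++~++~+++~
2) ~~+~+~+++~++~+++
3) ++~+~+~+++~++~++
4) +++~+~+~+++~++~+
5) ++++~+~+~+++~++~
6) ~++++~+~+~+++~++
7) +~++++~+~+~+++~+
8) ++~++++~+~+~+++~
9) ~++~++++~+~+~+++
10) +~++~++++~+~+~++
11) ++~++~++++~+~+~+
12) +++~++~++++~+~+~
13) ~+++~++~++++~+~+
14) +~+++~++~++++~+~
15) ~+~+++~++~++++~+
16) +~+~+++~++~++++~
17) ~+~+~+++~++~++++
18) +~+~+~+++~++~+++
19) ++~+~+~+++~++~++

0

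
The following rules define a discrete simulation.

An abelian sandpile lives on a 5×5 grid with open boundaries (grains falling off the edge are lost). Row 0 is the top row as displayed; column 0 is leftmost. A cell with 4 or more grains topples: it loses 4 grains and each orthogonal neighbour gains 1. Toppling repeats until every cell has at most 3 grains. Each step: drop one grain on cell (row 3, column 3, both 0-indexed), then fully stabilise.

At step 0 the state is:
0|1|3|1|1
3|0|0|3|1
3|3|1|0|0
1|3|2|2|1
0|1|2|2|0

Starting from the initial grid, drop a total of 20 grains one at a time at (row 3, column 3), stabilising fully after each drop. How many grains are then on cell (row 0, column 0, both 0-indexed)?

[0] 0|1|3|1|1
3|0|0|3|1
3|3|1|0|0
1|3|2|2|1
0|1|2|2|0
[1] 0|1|3|1|1
3|0|0|3|1
3|3|1|0|0
1|3|2|3|1
0|1|2|2|0
[2] 0|1|3|1|1
3|0|0|3|1
3|3|1|1|0
1|3|3|0|2
0|1|2|3|0
[3] 0|1|3|1|1
3|0|0|3|1
3|3|1|1|0
1|3|3|1|2
0|1|2|3|0
[4] 0|1|3|1|1
3|0|0|3|1
3|3|1|1|0
1|3|3|2|2
0|1|2|3|0
[5] 0|1|3|1|1
3|0|0|3|1
3|3|1|1|0
1|3|3|3|2
0|1|2|3|0
[6] 1|1|3|1|1
0|2|0|3|1
1|1|3|2|0
3|1|2|2|3
0|3|0|1|1
[7] 1|1|3|1|1
0|2|0|3|1
1|1|3|2|0
3|1|2|3|3
0|3|0|1|1
[8] 1|1|3|1|1
0|2|0|3|1
1|1|3|3|1
3|1|3|1|0
0|3|0|2|2
[9] 1|1|3|1|1
0|2|0|3|1
1|1|3|3|1
3|1|3|2|0
0|3|0|2|2
[10] 1|1|3|1|1
0|2|0|3|1
1|1|3|3|1
3|1|3|3|0
0|3|0|2|2
[11] 1|1|3|2|1
0|2|2|0|2
1|2|1|2|2
3|2|1|2|1
0|3|1|3|2
[12] 1|1|3|2|1
0|2|2|0|2
1|2|1|2|2
3|2|1|3|1
0|3|1|3|2
[13] 1|1|3|2|1
0|2|2|0|2
1|2|1|3|2
3|2|2|1|2
0|3|2|0|3
[14] 1|1|3|2|1
0|2|2|0|2
1|2|1|3|2
3|2|2|2|2
0|3|2|0|3
[15] 1|1|3|2|1
0|2|2|0|2
1|2|1|3|2
3|2|2|3|2
0|3|2|0|3
[16] 1|1|3|2|1
0|2|2|1|2
1|2|2|0|3
3|2|3|1|3
0|3|2|1|3
[17] 1|1|3|2|1
0|2|2|1|2
1|2|2|0|3
3|2|3|2|3
0|3|2|1|3
[18] 1|1|3|2|1
0|2|2|1|2
1|2|2|0|3
3|2|3|3|3
0|3|2|1|3
[19] 1|1|3|2|1
0|2|2|1|3
1|2|3|2|0
3|3|0|2|2
0|3|3|3|0
[20] 1|1|3|2|1
0|2|2|1|3
1|2|3|2|0
3|3|0|3|2
0|3|3|3|0

1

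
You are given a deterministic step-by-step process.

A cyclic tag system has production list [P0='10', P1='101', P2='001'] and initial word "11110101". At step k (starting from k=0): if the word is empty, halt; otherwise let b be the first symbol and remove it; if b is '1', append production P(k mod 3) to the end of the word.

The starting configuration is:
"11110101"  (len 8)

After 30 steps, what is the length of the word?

23

0) "11110101"  (len 8)
1) "111010110"  (len 9)
2) "11010110101"  (len 11)
3) "1010110101001"  (len 13)
4) "01011010100110"  (len 14)
5) "1011010100110"  (len 13)
6) "011010100110001"  (len 15)
7) "11010100110001"  (len 14)
8) "1010100110001101"  (len 16)
9) "010100110001101001"  (len 18)
10) "10100110001101001"  (len 17)
11) "0100110001101001101"  (len 19)
12) "100110001101001101"  (len 18)
13) "0011000110100110110"  (len 19)
14) "011000110100110110"  (len 18)
15) "11000110100110110"  (len 17)
16) "100011010011011010"  (len 18)
17) "00011010011011010101"  (len 20)
18) "0011010011011010101"  (len 19)
19) "011010011011010101"  (len 18)
20) "11010011011010101"  (len 17)
21) "1010011011010101001"  (len 19)
22) "01001101101010100110"  (len 20)
23) "1001101101010100110"  (len 19)
24) "001101101010100110001"  (len 21)
25) "01101101010100110001"  (len 20)
26) "1101101010100110001"  (len 19)
27) "101101010100110001001"  (len 21)
28) "0110101010011000100110"  (len 22)
29) "110101010011000100110"  (len 21)
30) "10101010011000100110001"  (len 23)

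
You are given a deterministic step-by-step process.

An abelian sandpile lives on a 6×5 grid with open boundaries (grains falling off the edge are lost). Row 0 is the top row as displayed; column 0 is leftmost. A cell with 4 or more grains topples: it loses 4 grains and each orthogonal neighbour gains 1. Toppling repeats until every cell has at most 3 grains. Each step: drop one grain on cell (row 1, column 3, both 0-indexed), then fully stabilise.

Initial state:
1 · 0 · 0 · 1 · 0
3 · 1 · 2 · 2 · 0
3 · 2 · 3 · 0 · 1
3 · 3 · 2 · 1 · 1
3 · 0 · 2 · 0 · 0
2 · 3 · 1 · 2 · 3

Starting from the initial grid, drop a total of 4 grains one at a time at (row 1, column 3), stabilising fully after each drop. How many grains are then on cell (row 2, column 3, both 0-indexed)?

step 0: 1 · 0 · 0 · 1 · 0
3 · 1 · 2 · 2 · 0
3 · 2 · 3 · 0 · 1
3 · 3 · 2 · 1 · 1
3 · 0 · 2 · 0 · 0
2 · 3 · 1 · 2 · 3
step 1: 1 · 0 · 0 · 1 · 0
3 · 1 · 2 · 3 · 0
3 · 2 · 3 · 0 · 1
3 · 3 · 2 · 1 · 1
3 · 0 · 2 · 0 · 0
2 · 3 · 1 · 2 · 3
step 2: 1 · 0 · 0 · 2 · 0
3 · 1 · 3 · 0 · 1
3 · 2 · 3 · 1 · 1
3 · 3 · 2 · 1 · 1
3 · 0 · 2 · 0 · 0
2 · 3 · 1 · 2 · 3
step 3: 1 · 0 · 0 · 2 · 0
3 · 1 · 3 · 1 · 1
3 · 2 · 3 · 1 · 1
3 · 3 · 2 · 1 · 1
3 · 0 · 2 · 0 · 0
2 · 3 · 1 · 2 · 3
step 4: 1 · 0 · 0 · 2 · 0
3 · 1 · 3 · 2 · 1
3 · 2 · 3 · 1 · 1
3 · 3 · 2 · 1 · 1
3 · 0 · 2 · 0 · 0
2 · 3 · 1 · 2 · 3

1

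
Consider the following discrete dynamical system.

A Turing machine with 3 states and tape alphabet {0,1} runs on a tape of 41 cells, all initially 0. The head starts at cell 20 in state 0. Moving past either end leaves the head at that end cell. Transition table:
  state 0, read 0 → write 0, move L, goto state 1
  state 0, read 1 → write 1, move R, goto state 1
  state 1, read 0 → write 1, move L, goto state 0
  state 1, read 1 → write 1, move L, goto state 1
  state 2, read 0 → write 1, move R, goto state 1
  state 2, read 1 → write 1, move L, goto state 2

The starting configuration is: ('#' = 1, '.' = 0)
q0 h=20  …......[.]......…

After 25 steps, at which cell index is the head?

0

k=0  q0 h=20  …......[.]......…
k=1  q1 h=19  …......[.]......…
k=2  q0 h=18  …......[.]#.....…
k=3  q1 h=17  …......[.].#....…
k=4  q0 h=16  …......[.]#.#...…
k=5  q1 h=15  …......[.].#.#..…
k=6  q0 h=14  …......[.]#.#.#.…
k=7  q1 h=13  …......[.].#.#.#…
k=8  q0 h=12  …......[.]#.#.#.…
k=9  q1 h=11  …......[.].#.#.#…
k=10  q0 h=10  …......[.]#.#.#.…
k=11  q1 h= 9  …......[.].#.#.#…
k=12  q0 h= 8  …......[.]#.#.#.…
k=13  q1 h= 7  …......[.].#.#.#…
k=14  q0 h= 6  |......[.]#.#.#.…
k=15  q1 h= 5  |.....[.].#.#.#…
k=16  q0 h= 4  |....[.]#.#.#.…
k=17  q1 h= 3  |...[.].#.#.#…
k=18  q0 h= 2  |..[.]#.#.#.…
k=19  q1 h= 1  |.[.].#.#.#…
k=20  q0 h= 0  |[.]#.#.#.…
k=21  q1 h= 0  |[.]#.#.#.…
k=22  q0 h= 0  |[#]#.#.#.…
k=23  q1 h= 1  |#[#].#.#.#…
k=24  q1 h= 0  |[#]#.#.#.…
k=25  q1 h= 0  |[#]#.#.#.…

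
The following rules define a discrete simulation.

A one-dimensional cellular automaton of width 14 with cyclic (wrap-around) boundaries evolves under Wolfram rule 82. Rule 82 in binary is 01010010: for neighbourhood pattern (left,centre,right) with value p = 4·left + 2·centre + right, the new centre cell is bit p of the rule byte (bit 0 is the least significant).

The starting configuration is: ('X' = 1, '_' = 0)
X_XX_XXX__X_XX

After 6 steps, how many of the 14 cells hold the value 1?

k=0  X_XX_XXX__X_XX
k=1  X__X___XXX____
k=2  _XX_X_X__XX__X
k=3  __X____XX_XXX_
k=4  _X_X__X_X___XX
k=5  ____XX___X_X_X
k=6  X__X_XX_X_____

5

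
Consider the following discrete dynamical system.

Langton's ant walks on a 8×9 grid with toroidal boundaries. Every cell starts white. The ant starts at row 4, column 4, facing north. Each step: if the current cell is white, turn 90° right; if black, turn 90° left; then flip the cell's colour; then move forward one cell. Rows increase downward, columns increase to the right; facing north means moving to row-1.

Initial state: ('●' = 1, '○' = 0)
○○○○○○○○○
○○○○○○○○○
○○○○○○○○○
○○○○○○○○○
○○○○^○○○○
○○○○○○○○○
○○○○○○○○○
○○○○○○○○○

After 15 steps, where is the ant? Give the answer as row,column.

t=0: ○○○○○○○○○
○○○○○○○○○
○○○○○○○○○
○○○○○○○○○
○○○○^○○○○
○○○○○○○○○
○○○○○○○○○
○○○○○○○○○
t=1: ○○○○○○○○○
○○○○○○○○○
○○○○○○○○○
○○○○○○○○○
○○○○●>○○○
○○○○○○○○○
○○○○○○○○○
○○○○○○○○○
t=2: ○○○○○○○○○
○○○○○○○○○
○○○○○○○○○
○○○○○○○○○
○○○○●●○○○
○○○○○v○○○
○○○○○○○○○
○○○○○○○○○
t=3: ○○○○○○○○○
○○○○○○○○○
○○○○○○○○○
○○○○○○○○○
○○○○●●○○○
○○○○<●○○○
○○○○○○○○○
○○○○○○○○○
t=4: ○○○○○○○○○
○○○○○○○○○
○○○○○○○○○
○○○○○○○○○
○○○○^●○○○
○○○○●●○○○
○○○○○○○○○
○○○○○○○○○
t=5: ○○○○○○○○○
○○○○○○○○○
○○○○○○○○○
○○○○○○○○○
○○○<○●○○○
○○○○●●○○○
○○○○○○○○○
○○○○○○○○○
t=6: ○○○○○○○○○
○○○○○○○○○
○○○○○○○○○
○○○^○○○○○
○○○●○●○○○
○○○○●●○○○
○○○○○○○○○
○○○○○○○○○
t=7: ○○○○○○○○○
○○○○○○○○○
○○○○○○○○○
○○○●>○○○○
○○○●○●○○○
○○○○●●○○○
○○○○○○○○○
○○○○○○○○○
t=8: ○○○○○○○○○
○○○○○○○○○
○○○○○○○○○
○○○●●○○○○
○○○●v●○○○
○○○○●●○○○
○○○○○○○○○
○○○○○○○○○
t=9: ○○○○○○○○○
○○○○○○○○○
○○○○○○○○○
○○○●●○○○○
○○○<●●○○○
○○○○●●○○○
○○○○○○○○○
○○○○○○○○○
t=10: ○○○○○○○○○
○○○○○○○○○
○○○○○○○○○
○○○●●○○○○
○○○○●●○○○
○○○v●●○○○
○○○○○○○○○
○○○○○○○○○
t=11: ○○○○○○○○○
○○○○○○○○○
○○○○○○○○○
○○○●●○○○○
○○○○●●○○○
○○<●●●○○○
○○○○○○○○○
○○○○○○○○○
t=12: ○○○○○○○○○
○○○○○○○○○
○○○○○○○○○
○○○●●○○○○
○○^○●●○○○
○○●●●●○○○
○○○○○○○○○
○○○○○○○○○
t=13: ○○○○○○○○○
○○○○○○○○○
○○○○○○○○○
○○○●●○○○○
○○●>●●○○○
○○●●●●○○○
○○○○○○○○○
○○○○○○○○○
t=14: ○○○○○○○○○
○○○○○○○○○
○○○○○○○○○
○○○●●○○○○
○○●●●●○○○
○○●v●●○○○
○○○○○○○○○
○○○○○○○○○
t=15: ○○○○○○○○○
○○○○○○○○○
○○○○○○○○○
○○○●●○○○○
○○●●●●○○○
○○●○>●○○○
○○○○○○○○○
○○○○○○○○○

5,4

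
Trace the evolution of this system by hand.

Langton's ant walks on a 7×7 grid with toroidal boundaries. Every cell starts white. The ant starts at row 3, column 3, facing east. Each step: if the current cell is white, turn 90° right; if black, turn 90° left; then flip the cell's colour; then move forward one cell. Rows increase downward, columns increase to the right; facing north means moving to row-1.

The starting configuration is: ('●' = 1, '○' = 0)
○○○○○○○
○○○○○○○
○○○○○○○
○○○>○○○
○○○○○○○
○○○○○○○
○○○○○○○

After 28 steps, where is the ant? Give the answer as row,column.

step 0: ○○○○○○○
○○○○○○○
○○○○○○○
○○○>○○○
○○○○○○○
○○○○○○○
○○○○○○○
step 1: ○○○○○○○
○○○○○○○
○○○○○○○
○○○●○○○
○○○v○○○
○○○○○○○
○○○○○○○
step 2: ○○○○○○○
○○○○○○○
○○○○○○○
○○○●○○○
○○<●○○○
○○○○○○○
○○○○○○○
step 3: ○○○○○○○
○○○○○○○
○○○○○○○
○○^●○○○
○○●●○○○
○○○○○○○
○○○○○○○
step 4: ○○○○○○○
○○○○○○○
○○○○○○○
○○●>○○○
○○●●○○○
○○○○○○○
○○○○○○○
step 5: ○○○○○○○
○○○○○○○
○○○^○○○
○○●○○○○
○○●●○○○
○○○○○○○
○○○○○○○
step 6: ○○○○○○○
○○○○○○○
○○○●>○○
○○●○○○○
○○●●○○○
○○○○○○○
○○○○○○○
step 7: ○○○○○○○
○○○○○○○
○○○●●○○
○○●○v○○
○○●●○○○
○○○○○○○
○○○○○○○
step 8: ○○○○○○○
○○○○○○○
○○○●●○○
○○●<●○○
○○●●○○○
○○○○○○○
○○○○○○○
step 9: ○○○○○○○
○○○○○○○
○○○^●○○
○○●●●○○
○○●●○○○
○○○○○○○
○○○○○○○
step 10: ○○○○○○○
○○○○○○○
○○<○●○○
○○●●●○○
○○●●○○○
○○○○○○○
○○○○○○○
step 11: ○○○○○○○
○○^○○○○
○○●○●○○
○○●●●○○
○○●●○○○
○○○○○○○
○○○○○○○
step 12: ○○○○○○○
○○●>○○○
○○●○●○○
○○●●●○○
○○●●○○○
○○○○○○○
○○○○○○○
step 13: ○○○○○○○
○○●●○○○
○○●v●○○
○○●●●○○
○○●●○○○
○○○○○○○
○○○○○○○
step 14: ○○○○○○○
○○●●○○○
○○<●●○○
○○●●●○○
○○●●○○○
○○○○○○○
○○○○○○○
step 15: ○○○○○○○
○○●●○○○
○○○●●○○
○○v●●○○
○○●●○○○
○○○○○○○
○○○○○○○
step 16: ○○○○○○○
○○●●○○○
○○○●●○○
○○○>●○○
○○●●○○○
○○○○○○○
○○○○○○○
step 17: ○○○○○○○
○○●●○○○
○○○^●○○
○○○○●○○
○○●●○○○
○○○○○○○
○○○○○○○
step 18: ○○○○○○○
○○●●○○○
○○<○●○○
○○○○●○○
○○●●○○○
○○○○○○○
○○○○○○○
step 19: ○○○○○○○
○○^●○○○
○○●○●○○
○○○○●○○
○○●●○○○
○○○○○○○
○○○○○○○
step 20: ○○○○○○○
○<○●○○○
○○●○●○○
○○○○●○○
○○●●○○○
○○○○○○○
○○○○○○○
step 21: ○^○○○○○
○●○●○○○
○○●○●○○
○○○○●○○
○○●●○○○
○○○○○○○
○○○○○○○
step 22: ○●>○○○○
○●○●○○○
○○●○●○○
○○○○●○○
○○●●○○○
○○○○○○○
○○○○○○○
step 23: ○●●○○○○
○●v●○○○
○○●○●○○
○○○○●○○
○○●●○○○
○○○○○○○
○○○○○○○
step 24: ○●●○○○○
○<●●○○○
○○●○●○○
○○○○●○○
○○●●○○○
○○○○○○○
○○○○○○○
step 25: ○●●○○○○
○○●●○○○
○v●○●○○
○○○○●○○
○○●●○○○
○○○○○○○
○○○○○○○
step 26: ○●●○○○○
○○●●○○○
<●●○●○○
○○○○●○○
○○●●○○○
○○○○○○○
○○○○○○○
step 27: ○●●○○○○
^○●●○○○
●●●○●○○
○○○○●○○
○○●●○○○
○○○○○○○
○○○○○○○
step 28: ○●●○○○○
●>●●○○○
●●●○●○○
○○○○●○○
○○●●○○○
○○○○○○○
○○○○○○○

1,1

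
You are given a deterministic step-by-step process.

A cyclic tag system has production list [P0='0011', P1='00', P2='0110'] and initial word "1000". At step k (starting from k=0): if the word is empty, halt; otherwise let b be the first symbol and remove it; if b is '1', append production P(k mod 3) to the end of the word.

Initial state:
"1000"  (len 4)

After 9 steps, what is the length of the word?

5

k=0  "1000"  (len 4)
k=1  "0000011"  (len 7)
k=2  "000011"  (len 6)
k=3  "00011"  (len 5)
k=4  "0011"  (len 4)
k=5  "011"  (len 3)
k=6  "11"  (len 2)
k=7  "10011"  (len 5)
k=8  "001100"  (len 6)
k=9  "01100"  (len 5)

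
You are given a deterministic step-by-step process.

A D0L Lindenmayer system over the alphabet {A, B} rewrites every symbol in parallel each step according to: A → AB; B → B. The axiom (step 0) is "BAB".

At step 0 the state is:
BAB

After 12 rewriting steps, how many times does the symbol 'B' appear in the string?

t=0: BAB
t=1: BABB
t=2: BABBB
t=3: BABBBB
t=4: BABBBBB
t=5: BABBBBBB
t=6: BABBBBBBB
t=7: BABBBBBBBB
t=8: BABBBBBBBBB
t=9: BABBBBBBBBBB
t=10: BABBBBBBBBBBB
t=11: BABBBBBBBBBBBB
t=12: BABBBBBBBBBBBBB

14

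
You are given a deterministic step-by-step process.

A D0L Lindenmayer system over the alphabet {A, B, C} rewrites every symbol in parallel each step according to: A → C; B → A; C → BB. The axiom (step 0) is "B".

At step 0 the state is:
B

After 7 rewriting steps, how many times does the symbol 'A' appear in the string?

step 0: B
step 1: A
step 2: C
step 3: BB
step 4: AA
step 5: CC
step 6: BBBB
step 7: AAAA

4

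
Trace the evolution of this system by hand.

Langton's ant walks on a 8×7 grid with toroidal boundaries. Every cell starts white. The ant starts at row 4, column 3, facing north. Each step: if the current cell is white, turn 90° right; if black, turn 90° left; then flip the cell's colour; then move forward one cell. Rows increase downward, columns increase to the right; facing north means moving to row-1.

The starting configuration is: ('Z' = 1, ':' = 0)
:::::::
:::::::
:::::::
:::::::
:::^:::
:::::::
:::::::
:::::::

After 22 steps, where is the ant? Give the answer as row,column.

0) :::::::
:::::::
:::::::
:::::::
:::^:::
:::::::
:::::::
:::::::
1) :::::::
:::::::
:::::::
:::::::
:::Z>::
:::::::
:::::::
:::::::
2) :::::::
:::::::
:::::::
:::::::
:::ZZ::
::::v::
:::::::
:::::::
3) :::::::
:::::::
:::::::
:::::::
:::ZZ::
:::<Z::
:::::::
:::::::
4) :::::::
:::::::
:::::::
:::::::
:::^Z::
:::ZZ::
:::::::
:::::::
5) :::::::
:::::::
:::::::
:::::::
::<:Z::
:::ZZ::
:::::::
:::::::
6) :::::::
:::::::
:::::::
::^::::
::Z:Z::
:::ZZ::
:::::::
:::::::
7) :::::::
:::::::
:::::::
::Z>:::
::Z:Z::
:::ZZ::
:::::::
:::::::
8) :::::::
:::::::
:::::::
::ZZ:::
::ZvZ::
:::ZZ::
:::::::
:::::::
9) :::::::
:::::::
:::::::
::ZZ:::
::<ZZ::
:::ZZ::
:::::::
:::::::
10) :::::::
:::::::
:::::::
::ZZ:::
:::ZZ::
::vZZ::
:::::::
:::::::
11) :::::::
:::::::
:::::::
::ZZ:::
:::ZZ::
:<ZZZ::
:::::::
:::::::
12) :::::::
:::::::
:::::::
::ZZ:::
:^:ZZ::
:ZZZZ::
:::::::
:::::::
13) :::::::
:::::::
:::::::
::ZZ:::
:Z>ZZ::
:ZZZZ::
:::::::
:::::::
14) :::::::
:::::::
:::::::
::ZZ:::
:ZZZZ::
:ZvZZ::
:::::::
:::::::
15) :::::::
:::::::
:::::::
::ZZ:::
:ZZZZ::
:Z:>Z::
:::::::
:::::::
16) :::::::
:::::::
:::::::
::ZZ:::
:ZZ^Z::
:Z::Z::
:::::::
:::::::
17) :::::::
:::::::
:::::::
::ZZ:::
:Z<:Z::
:Z::Z::
:::::::
:::::::
18) :::::::
:::::::
:::::::
::ZZ:::
:Z::Z::
:Zv:Z::
:::::::
:::::::
19) :::::::
:::::::
:::::::
::ZZ:::
:Z::Z::
:<Z:Z::
:::::::
:::::::
20) :::::::
:::::::
:::::::
::ZZ:::
:Z::Z::
::Z:Z::
:v:::::
:::::::
21) :::::::
:::::::
:::::::
::ZZ:::
:Z::Z::
::Z:Z::
<Z:::::
:::::::
22) :::::::
:::::::
:::::::
::ZZ:::
:Z::Z::
^:Z:Z::
ZZ:::::
:::::::

5,0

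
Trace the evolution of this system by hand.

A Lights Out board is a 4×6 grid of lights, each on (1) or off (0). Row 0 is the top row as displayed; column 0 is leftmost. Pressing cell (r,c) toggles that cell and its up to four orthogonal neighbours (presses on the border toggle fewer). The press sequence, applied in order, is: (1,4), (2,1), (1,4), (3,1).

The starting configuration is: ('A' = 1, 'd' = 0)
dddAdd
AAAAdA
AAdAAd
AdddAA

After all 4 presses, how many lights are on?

step 0: dddAdd
AAAAdA
AAdAAd
AdddAA
step 1: dddAAd
AAAdAd
AAdAdd
AdddAA
step 2: dddAAd
AdAdAd
ddAAdd
AAddAA
step 3: dddAdd
AdAAdA
ddAAAd
AAddAA
step 4: dddAdd
AdAAdA
dAAAAd
ddAdAA

12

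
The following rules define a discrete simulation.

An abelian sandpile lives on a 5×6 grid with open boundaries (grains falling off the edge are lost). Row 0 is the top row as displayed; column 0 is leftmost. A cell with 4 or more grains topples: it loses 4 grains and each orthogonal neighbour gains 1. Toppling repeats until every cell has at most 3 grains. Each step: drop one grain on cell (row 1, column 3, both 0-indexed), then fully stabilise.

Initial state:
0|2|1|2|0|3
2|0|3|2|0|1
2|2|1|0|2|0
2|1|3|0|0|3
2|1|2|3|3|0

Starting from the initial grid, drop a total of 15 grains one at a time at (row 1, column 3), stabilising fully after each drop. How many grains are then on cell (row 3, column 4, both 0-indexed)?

1

step 0: 0|2|1|2|0|3
2|0|3|2|0|1
2|2|1|0|2|0
2|1|3|0|0|3
2|1|2|3|3|0
step 1: 0|2|1|2|0|3
2|0|3|3|0|1
2|2|1|0|2|0
2|1|3|0|0|3
2|1|2|3|3|0
step 2: 0|2|2|3|0|3
2|1|0|1|1|1
2|2|2|1|2|0
2|1|3|0|0|3
2|1|2|3|3|0
step 3: 0|2|2|3|0|3
2|1|0|2|1|1
2|2|2|1|2|0
2|1|3|0|0|3
2|1|2|3|3|0
step 4: 0|2|2|3|0|3
2|1|0|3|1|1
2|2|2|1|2|0
2|1|3|0|0|3
2|1|2|3|3|0
step 5: 0|2|3|0|1|3
2|1|1|1|2|1
2|2|2|2|2|0
2|1|3|0|0|3
2|1|2|3|3|0
step 6: 0|2|3|0|1|3
2|1|1|2|2|1
2|2|2|2|2|0
2|1|3|0|0|3
2|1|2|3|3|0
step 7: 0|2|3|0|1|3
2|1|1|3|2|1
2|2|2|2|2|0
2|1|3|0|0|3
2|1|2|3|3|0
step 8: 0|2|3|1|1|3
2|1|2|0|3|1
2|2|2|3|2|0
2|1|3|0|0|3
2|1|2|3|3|0
step 9: 0|2|3|1|1|3
2|1|2|1|3|1
2|2|2|3|2|0
2|1|3|0|0|3
2|1|2|3|3|0
step 10: 0|2|3|1|1|3
2|1|2|2|3|1
2|2|2|3|2|0
2|1|3|0|0|3
2|1|2|3|3|0
step 11: 0|2|3|1|1|3
2|1|2|3|3|1
2|2|2|3|2|0
2|1|3|0|0|3
2|1|2|3|3|0
step 12: 0|2|3|2|2|3
2|1|3|2|1|2
2|2|3|1|0|1
2|1|3|1|1|3
2|1|2|3|3|0
step 13: 0|2|3|2|2|3
2|1|3|3|1|2
2|2|3|1|0|1
2|1|3|1|1|3
2|1|2|3|3|0
step 14: 0|3|1|0|3|3
2|2|2|2|2|2
2|3|1|3|0|1
2|2|0|2|1|3
2|1|3|3|3|0
step 15: 0|3|1|0|3|3
2|2|2|3|2|2
2|3|1|3|0|1
2|2|0|2|1|3
2|1|3|3|3|0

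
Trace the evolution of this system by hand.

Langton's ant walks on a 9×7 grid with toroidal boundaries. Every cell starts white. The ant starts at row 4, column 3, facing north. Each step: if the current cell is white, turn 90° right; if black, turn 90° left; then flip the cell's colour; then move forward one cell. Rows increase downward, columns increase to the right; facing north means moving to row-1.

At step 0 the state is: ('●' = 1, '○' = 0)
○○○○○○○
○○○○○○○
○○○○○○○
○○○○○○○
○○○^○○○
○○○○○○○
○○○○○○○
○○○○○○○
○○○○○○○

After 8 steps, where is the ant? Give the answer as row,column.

[0] ○○○○○○○
○○○○○○○
○○○○○○○
○○○○○○○
○○○^○○○
○○○○○○○
○○○○○○○
○○○○○○○
○○○○○○○
[1] ○○○○○○○
○○○○○○○
○○○○○○○
○○○○○○○
○○○●>○○
○○○○○○○
○○○○○○○
○○○○○○○
○○○○○○○
[2] ○○○○○○○
○○○○○○○
○○○○○○○
○○○○○○○
○○○●●○○
○○○○v○○
○○○○○○○
○○○○○○○
○○○○○○○
[3] ○○○○○○○
○○○○○○○
○○○○○○○
○○○○○○○
○○○●●○○
○○○<●○○
○○○○○○○
○○○○○○○
○○○○○○○
[4] ○○○○○○○
○○○○○○○
○○○○○○○
○○○○○○○
○○○^●○○
○○○●●○○
○○○○○○○
○○○○○○○
○○○○○○○
[5] ○○○○○○○
○○○○○○○
○○○○○○○
○○○○○○○
○○<○●○○
○○○●●○○
○○○○○○○
○○○○○○○
○○○○○○○
[6] ○○○○○○○
○○○○○○○
○○○○○○○
○○^○○○○
○○●○●○○
○○○●●○○
○○○○○○○
○○○○○○○
○○○○○○○
[7] ○○○○○○○
○○○○○○○
○○○○○○○
○○●>○○○
○○●○●○○
○○○●●○○
○○○○○○○
○○○○○○○
○○○○○○○
[8] ○○○○○○○
○○○○○○○
○○○○○○○
○○●●○○○
○○●v●○○
○○○●●○○
○○○○○○○
○○○○○○○
○○○○○○○

4,3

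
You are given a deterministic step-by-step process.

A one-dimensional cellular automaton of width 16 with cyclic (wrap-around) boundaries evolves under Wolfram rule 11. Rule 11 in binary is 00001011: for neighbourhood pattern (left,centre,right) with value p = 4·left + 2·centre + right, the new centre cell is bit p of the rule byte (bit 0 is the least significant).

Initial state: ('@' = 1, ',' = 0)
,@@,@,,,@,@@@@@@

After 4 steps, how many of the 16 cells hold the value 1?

k=0  ,@@,@,,,@,@@@@@@
k=1  ,@,,,,@@,,@,,,,,
k=2  @,,@@@@,,@,,@@@@
k=3  ,,@@,,,,@,,@@,,,
k=4  @@@,,@@@,,@@,,@@

10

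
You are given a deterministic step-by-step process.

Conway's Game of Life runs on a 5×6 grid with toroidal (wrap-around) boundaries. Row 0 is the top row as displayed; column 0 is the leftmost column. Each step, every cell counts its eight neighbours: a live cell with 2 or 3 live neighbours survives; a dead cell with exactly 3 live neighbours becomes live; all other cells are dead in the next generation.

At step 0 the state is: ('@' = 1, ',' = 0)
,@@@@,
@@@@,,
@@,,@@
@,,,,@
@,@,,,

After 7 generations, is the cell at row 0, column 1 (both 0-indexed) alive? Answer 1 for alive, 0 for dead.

t=0: ,@@@@,
@@@@,,
@@,,@@
@,,,,@
@,@,,,
t=1: ,,,,@@
,,,,,,
,,,@@,
,,,,@,
@,@,@,
t=2: ,,,@@@
,,,@,@
,,,@@,
,,,,@,
,,,,@,
t=3: ,,,@,@
,,@,,@
,,,@,@
,,,,@@
,,,,,,
t=4: ,,,,@,
@,@@,@
@,,@,@
,,,,@@
,,,,,@
t=5: @,,@@,
@@@@,,
,@@@,,
,,,,,,
,,,,,@
t=6: @,,@@,
@,,,,@
@,,@,,
,,@,,,
,,,,@@
t=7: @,,@,,
@@,@,,
@@,,,@
,,,@@@
,,,,@@

0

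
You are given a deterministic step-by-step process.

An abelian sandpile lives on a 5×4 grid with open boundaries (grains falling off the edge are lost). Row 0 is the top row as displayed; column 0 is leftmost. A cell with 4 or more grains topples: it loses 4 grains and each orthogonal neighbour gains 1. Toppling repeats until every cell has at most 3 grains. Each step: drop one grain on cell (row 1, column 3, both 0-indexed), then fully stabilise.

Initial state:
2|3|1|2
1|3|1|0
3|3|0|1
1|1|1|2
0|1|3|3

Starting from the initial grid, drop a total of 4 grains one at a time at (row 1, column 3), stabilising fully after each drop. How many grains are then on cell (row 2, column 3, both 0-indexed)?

2

[0] 2|3|1|2
1|3|1|0
3|3|0|1
1|1|1|2
0|1|3|3
[1] 2|3|1|2
1|3|1|1
3|3|0|1
1|1|1|2
0|1|3|3
[2] 2|3|1|2
1|3|1|2
3|3|0|1
1|1|1|2
0|1|3|3
[3] 2|3|1|2
1|3|1|3
3|3|0|1
1|1|1|2
0|1|3|3
[4] 2|3|1|3
1|3|2|0
3|3|0|2
1|1|1|2
0|1|3|3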